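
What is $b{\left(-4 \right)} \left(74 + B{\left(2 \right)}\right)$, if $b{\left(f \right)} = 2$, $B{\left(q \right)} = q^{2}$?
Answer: $156$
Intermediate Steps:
$b{\left(-4 \right)} \left(74 + B{\left(2 \right)}\right) = 2 \left(74 + 2^{2}\right) = 2 \left(74 + 4\right) = 2 \cdot 78 = 156$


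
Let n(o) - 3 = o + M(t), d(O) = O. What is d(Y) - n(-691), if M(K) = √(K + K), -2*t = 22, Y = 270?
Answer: 958 - I*√22 ≈ 958.0 - 4.6904*I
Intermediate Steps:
t = -11 (t = -½*22 = -11)
M(K) = √2*√K (M(K) = √(2*K) = √2*√K)
n(o) = 3 + o + I*√22 (n(o) = 3 + (o + √2*√(-11)) = 3 + (o + √2*(I*√11)) = 3 + (o + I*√22) = 3 + o + I*√22)
d(Y) - n(-691) = 270 - (3 - 691 + I*√22) = 270 - (-688 + I*√22) = 270 + (688 - I*√22) = 958 - I*√22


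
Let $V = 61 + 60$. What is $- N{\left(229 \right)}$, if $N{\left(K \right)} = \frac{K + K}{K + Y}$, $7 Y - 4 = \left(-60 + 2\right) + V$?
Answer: $- \frac{1603}{835} \approx -1.9198$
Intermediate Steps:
$V = 121$
$Y = \frac{67}{7}$ ($Y = \frac{4}{7} + \frac{\left(-60 + 2\right) + 121}{7} = \frac{4}{7} + \frac{-58 + 121}{7} = \frac{4}{7} + \frac{1}{7} \cdot 63 = \frac{4}{7} + 9 = \frac{67}{7} \approx 9.5714$)
$N{\left(K \right)} = \frac{2 K}{\frac{67}{7} + K}$ ($N{\left(K \right)} = \frac{K + K}{K + \frac{67}{7}} = \frac{2 K}{\frac{67}{7} + K}$)
$- N{\left(229 \right)} = - \frac{14 \cdot 229}{67 + 7 \cdot 229} = - \frac{14 \cdot 229}{67 + 1603} = - \frac{14 \cdot 229}{1670} = \left(-1\right) \frac{1603}{835} = - \frac{1603}{835}$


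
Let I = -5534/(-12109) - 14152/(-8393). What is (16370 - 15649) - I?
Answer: 73058020047/101630837 ≈ 718.86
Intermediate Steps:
I = 217813430/101630837 (I = -5534*(-1/12109) - 14152*(-1/8393) = 5534/12109 + 14152/8393 = 217813430/101630837 ≈ 2.1432)
(16370 - 15649) - I = (16370 - 15649) - 1*217813430/101630837 = 721 - 217813430/101630837 = 73058020047/101630837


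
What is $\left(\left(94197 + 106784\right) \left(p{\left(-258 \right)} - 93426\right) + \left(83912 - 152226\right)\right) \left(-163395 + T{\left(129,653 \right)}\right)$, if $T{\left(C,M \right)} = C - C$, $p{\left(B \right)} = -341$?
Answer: $3079252914010695$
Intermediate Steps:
$T{\left(C,M \right)} = 0$
$\left(\left(94197 + 106784\right) \left(p{\left(-258 \right)} - 93426\right) + \left(83912 - 152226\right)\right) \left(-163395 + T{\left(129,653 \right)}\right) = \left(\left(94197 + 106784\right) \left(-341 - 93426\right) + \left(83912 - 152226\right)\right) \left(-163395 + 0\right) = \left(200981 \left(-341 - 93426\right) - 68314\right) \left(-163395\right) = \left(200981 \left(-93767\right) - 68314\right) \left(-163395\right) = \left(-18845385427 - 68314\right) \left(-163395\right) = \left(-18845453741\right) \left(-163395\right) = 3079252914010695$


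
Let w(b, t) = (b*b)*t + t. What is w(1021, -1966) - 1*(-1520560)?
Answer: -2047920412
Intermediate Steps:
w(b, t) = t + t*b**2 (w(b, t) = b**2*t + t = t*b**2 + t = t + t*b**2)
w(1021, -1966) - 1*(-1520560) = -1966*(1 + 1021**2) - 1*(-1520560) = -1966*(1 + 1042441) + 1520560 = -1966*1042442 + 1520560 = -2049440972 + 1520560 = -2047920412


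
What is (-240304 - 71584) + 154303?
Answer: -157585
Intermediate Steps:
(-240304 - 71584) + 154303 = -311888 + 154303 = -157585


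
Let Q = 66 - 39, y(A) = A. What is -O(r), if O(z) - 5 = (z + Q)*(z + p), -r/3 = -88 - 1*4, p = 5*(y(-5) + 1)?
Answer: -77573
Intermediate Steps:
Q = 27
p = -20 (p = 5*(-5 + 1) = 5*(-4) = -20)
r = 276 (r = -3*(-88 - 1*4) = -3*(-88 - 4) = -3*(-92) = 276)
O(z) = 5 + (-20 + z)*(27 + z) (O(z) = 5 + (z + 27)*(z - 20) = 5 + (27 + z)*(-20 + z) = 5 + (-20 + z)*(27 + z))
-O(r) = -(-535 + 276² + 7*276) = -(-535 + 76176 + 1932) = -1*77573 = -77573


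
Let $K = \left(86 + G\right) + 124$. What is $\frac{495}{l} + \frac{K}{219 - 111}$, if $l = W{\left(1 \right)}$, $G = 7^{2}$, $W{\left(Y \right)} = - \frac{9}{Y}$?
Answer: $- \frac{5681}{108} \approx -52.602$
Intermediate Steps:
$G = 49$
$l = -9$ ($l = - \frac{9}{1} = \left(-9\right) 1 = -9$)
$K = 259$ ($K = \left(86 + 49\right) + 124 = 135 + 124 = 259$)
$\frac{495}{l} + \frac{K}{219 - 111} = \frac{495}{-9} + \frac{259}{219 - 111} = 495 \left(- \frac{1}{9}\right) + \frac{259}{108} = -55 + 259 \cdot \frac{1}{108} = -55 + \frac{259}{108} = - \frac{5681}{108}$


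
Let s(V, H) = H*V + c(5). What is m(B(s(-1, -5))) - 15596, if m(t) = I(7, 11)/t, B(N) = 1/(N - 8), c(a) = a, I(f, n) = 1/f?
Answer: -109170/7 ≈ -15596.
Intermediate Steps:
s(V, H) = 5 + H*V (s(V, H) = H*V + 5 = 5 + H*V)
B(N) = 1/(-8 + N)
m(t) = 1/(7*t)
m(B(s(-1, -5))) - 15596 = 1/(7*(1/(-8 + (5 - 5*(-1))))) - 15596 = 1/(7*(1/(-8 + (5 + 5)))) - 15596 = 1/(7*(1/(-8 + 10))) - 15596 = 1/(7*(1/2)) - 15596 = (1/7)*2 - 15596 = 2/7 - 15596 = -109170/7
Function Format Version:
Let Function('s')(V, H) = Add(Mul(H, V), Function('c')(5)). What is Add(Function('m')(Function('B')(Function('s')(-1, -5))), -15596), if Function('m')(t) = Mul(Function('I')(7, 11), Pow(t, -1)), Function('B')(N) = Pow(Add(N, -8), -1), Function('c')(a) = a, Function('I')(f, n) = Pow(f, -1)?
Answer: Rational(-109170, 7) ≈ -15596.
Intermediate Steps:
Function('s')(V, H) = Add(5, Mul(H, V)) (Function('s')(V, H) = Add(Mul(H, V), 5) = Add(5, Mul(H, V)))
Function('B')(N) = Pow(Add(-8, N), -1)
Function('m')(t) = Mul(Rational(1, 7), Pow(t, -1)) (Function('m')(t) = Mul(Pow(7, -1), Pow(t, -1)) = Mul(Rational(1, 7), Pow(t, -1)))
Add(Function('m')(Function('B')(Function('s')(-1, -5))), -15596) = Add(Mul(Rational(1, 7), Pow(Pow(Add(-8, Add(5, Mul(-5, -1))), -1), -1)), -15596) = Add(Mul(Rational(1, 7), Pow(Pow(Add(-8, Add(5, 5)), -1), -1)), -15596) = Add(Mul(Rational(1, 7), Pow(Pow(Add(-8, 10), -1), -1)), -15596) = Add(Mul(Rational(1, 7), Pow(Pow(2, -1), -1)), -15596) = Add(Mul(Rational(1, 7), Pow(Rational(1, 2), -1)), -15596) = Add(Mul(Rational(1, 7), 2), -15596) = Add(Rational(2, 7), -15596) = Rational(-109170, 7)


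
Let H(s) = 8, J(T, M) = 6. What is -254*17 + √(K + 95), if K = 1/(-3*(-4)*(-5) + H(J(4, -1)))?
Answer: -4318 + √64207/26 ≈ -4308.3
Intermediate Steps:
K = -1/52 (K = 1/(-3*(-4)*(-5) + 8) = 1/(12*(-5) + 8) = 1/(-60 + 8) = 1/(-52) = -1/52 ≈ -0.019231)
-254*17 + √(K + 95) = -254*17 + √(-1/52 + 95) = -4318 + √(4939/52) = -4318 + √64207/26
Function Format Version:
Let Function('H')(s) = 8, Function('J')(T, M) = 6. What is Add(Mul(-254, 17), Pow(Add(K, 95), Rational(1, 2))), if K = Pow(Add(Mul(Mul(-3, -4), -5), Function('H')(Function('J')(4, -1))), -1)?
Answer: Add(-4318, Mul(Rational(1, 26), Pow(64207, Rational(1, 2)))) ≈ -4308.3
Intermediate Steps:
K = Rational(-1, 52) (K = Pow(Add(Mul(Mul(-3, -4), -5), 8), -1) = Pow(Add(Mul(12, -5), 8), -1) = Pow(Add(-60, 8), -1) = Pow(-52, -1) = Rational(-1, 52) ≈ -0.019231)
Add(Mul(-254, 17), Pow(Add(K, 95), Rational(1, 2))) = Add(Mul(-254, 17), Pow(Add(Rational(-1, 52), 95), Rational(1, 2))) = Add(-4318, Pow(Rational(4939, 52), Rational(1, 2))) = Add(-4318, Mul(Rational(1, 26), Pow(64207, Rational(1, 2))))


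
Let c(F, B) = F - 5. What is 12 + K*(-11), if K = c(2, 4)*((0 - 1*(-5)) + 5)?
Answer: 342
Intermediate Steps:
c(F, B) = -5 + F
K = -30 (K = (-5 + 2)*((0 - 1*(-5)) + 5) = -3*((0 + 5) + 5) = -3*(5 + 5) = -3*10 = -30)
12 + K*(-11) = 12 - 30*(-11) = 12 + 330 = 342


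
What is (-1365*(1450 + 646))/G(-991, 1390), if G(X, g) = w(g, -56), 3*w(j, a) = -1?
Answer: 8583120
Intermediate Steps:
w(j, a) = -1/3 (w(j, a) = (1/3)*(-1) = -1/3)
G(X, g) = -1/3
(-1365*(1450 + 646))/G(-991, 1390) = (-1365*(1450 + 646))/(-1/3) = -1365*2096*(-3) = -2861040*(-3) = 8583120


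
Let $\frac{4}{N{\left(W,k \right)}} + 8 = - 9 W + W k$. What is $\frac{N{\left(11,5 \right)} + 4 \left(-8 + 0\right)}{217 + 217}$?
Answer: $- \frac{417}{5642} \approx -0.07391$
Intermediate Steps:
$N{\left(W,k \right)} = \frac{4}{-8 - 9 W + W k}$ ($N{\left(W,k \right)} = \frac{4}{-8 + \left(- 9 W + W k\right)} = \frac{4}{-8 - 9 W + W k}$)
$\frac{N{\left(11,5 \right)} + 4 \left(-8 + 0\right)}{217 + 217} = \frac{\frac{4}{-8 - 99 + 11 \cdot 5} + 4 \left(-8 + 0\right)}{217 + 217} = \frac{\frac{4}{-8 - 99 + 55} + 4 \left(-8\right)}{434} = \frac{\frac{4}{-52} - 32}{434} = \frac{4 \left(- \frac{1}{52}\right) - 32}{434} = \frac{- \frac{1}{13} - 32}{434} = \frac{1}{434} \left(- \frac{417}{13}\right) = - \frac{417}{5642}$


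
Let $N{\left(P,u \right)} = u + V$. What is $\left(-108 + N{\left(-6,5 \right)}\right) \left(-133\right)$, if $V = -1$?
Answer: $13832$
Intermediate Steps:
$N{\left(P,u \right)} = -1 + u$ ($N{\left(P,u \right)} = u - 1 = -1 + u$)
$\left(-108 + N{\left(-6,5 \right)}\right) \left(-133\right) = \left(-108 + \left(-1 + 5\right)\right) \left(-133\right) = \left(-108 + 4\right) \left(-133\right) = \left(-104\right) \left(-133\right) = 13832$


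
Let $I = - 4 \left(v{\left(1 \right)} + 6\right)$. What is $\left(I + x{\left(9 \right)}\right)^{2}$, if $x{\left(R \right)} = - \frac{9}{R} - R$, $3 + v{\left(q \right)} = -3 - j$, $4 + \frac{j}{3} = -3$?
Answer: $8836$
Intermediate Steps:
$j = -21$ ($j = -12 + 3 \left(-3\right) = -12 - 9 = -21$)
$v{\left(q \right)} = 15$ ($v{\left(q \right)} = -3 - -18 = -3 + \left(-3 + 21\right) = -3 + 18 = 15$)
$x{\left(R \right)} = - R - \frac{9}{R}$
$I = -84$ ($I = - 4 \left(15 + 6\right) = \left(-4\right) 21 = -84$)
$\left(I + x{\left(9 \right)}\right)^{2} = \left(-84 - \left(9 + \frac{9}{9}\right)\right)^{2} = \left(-84 - 10\right)^{2} = \left(-94\right)^{2} = 8836$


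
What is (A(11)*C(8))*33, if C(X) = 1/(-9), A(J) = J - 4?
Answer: -77/3 ≈ -25.667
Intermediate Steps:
A(J) = -4 + J
C(X) = -⅑
(A(11)*C(8))*33 = ((-4 + 11)*(-⅑))*33 = (7*(-⅑))*33 = -7/9*33 = -77/3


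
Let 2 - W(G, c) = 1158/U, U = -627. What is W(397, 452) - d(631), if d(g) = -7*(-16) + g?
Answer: -154483/209 ≈ -739.15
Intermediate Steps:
W(G, c) = 804/209 (W(G, c) = 2 - 1158/(-627) = 2 - 1158*(-1)/627 = 2 - 1*(-386/209) = 2 + 386/209 = 804/209)
d(g) = 112 + g
W(397, 452) - d(631) = 804/209 - (112 + 631) = 804/209 - 1*743 = 804/209 - 743 = -154483/209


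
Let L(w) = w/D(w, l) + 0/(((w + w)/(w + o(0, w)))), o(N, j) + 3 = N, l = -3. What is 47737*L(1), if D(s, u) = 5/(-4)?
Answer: -190948/5 ≈ -38190.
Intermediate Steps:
o(N, j) = -3 + N
D(s, u) = -5/4 (D(s, u) = 5*(-1/4) = -5/4)
L(w) = -4*w/5 (L(w) = w/(-5/4) + 0/(((w + w)/(w + (-3 + 0)))) = w*(-4/5) + 0/(((2*w)/(w - 3))) = -4*w/5 + 0/(((2*w)/(-3 + w))) = -4*w/5 + 0/((2*w/(-3 + w))) = -4*w/5 + 0*((-3 + w)/(2*w)) = -4*w/5 + 0 = -4*w/5)
47737*L(1) = 47737*(-4/5*1) = 47737*(-4/5) = -190948/5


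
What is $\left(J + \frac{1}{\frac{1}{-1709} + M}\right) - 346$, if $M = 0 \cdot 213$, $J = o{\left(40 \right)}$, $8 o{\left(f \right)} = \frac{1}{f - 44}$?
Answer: $- \frac{65761}{32} \approx -2055.0$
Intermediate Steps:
$o{\left(f \right)} = \frac{1}{8 \left(-44 + f\right)}$ ($o{\left(f \right)} = \frac{1}{8 \left(f - 44\right)} = \frac{1}{8 \left(-44 + f\right)}$)
$J = - \frac{1}{32}$ ($J = \frac{1}{8 \left(-44 + 40\right)} = \frac{1}{8 \left(-4\right)} = \frac{1}{8} \left(- \frac{1}{4}\right) = - \frac{1}{32} \approx -0.03125$)
$M = 0$
$\left(J + \frac{1}{\frac{1}{-1709} + M}\right) - 346 = \left(- \frac{1}{32} + \frac{1}{\frac{1}{-1709} + 0}\right) - 346 = \left(- \frac{1}{32} + \frac{1}{- \frac{1}{1709} + 0}\right) - 346 = \left(- \frac{1}{32} + \frac{1}{- \frac{1}{1709}}\right) - 346 = \left(- \frac{1}{32} - 1709\right) - 346 = - \frac{54689}{32} - 346 = - \frac{65761}{32}$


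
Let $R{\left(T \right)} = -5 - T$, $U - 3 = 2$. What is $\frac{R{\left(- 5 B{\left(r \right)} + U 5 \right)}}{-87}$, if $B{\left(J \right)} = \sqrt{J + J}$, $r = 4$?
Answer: $\frac{10}{29} - \frac{10 \sqrt{2}}{87} \approx 0.18227$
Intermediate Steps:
$B{\left(J \right)} = \sqrt{2} \sqrt{J}$ ($B{\left(J \right)} = \sqrt{2 J} = \sqrt{2} \sqrt{J}$)
$U = 5$ ($U = 3 + 2 = 5$)
$\frac{R{\left(- 5 B{\left(r \right)} + U 5 \right)}}{-87} = \frac{-5 - \left(- 5 \sqrt{2} \sqrt{4} + 5 \cdot 5\right)}{-87} = \left(-5 - \left(- 5 \sqrt{2} \cdot 2 + 25\right)\right) \left(- \frac{1}{87}\right) = \left(-5 - \left(- 5 \cdot 2 \sqrt{2} + 25\right)\right) \left(- \frac{1}{87}\right) = \left(-5 - \left(- 10 \sqrt{2} + 25\right)\right) \left(- \frac{1}{87}\right) = \left(-5 - \left(25 - 10 \sqrt{2}\right)\right) \left(- \frac{1}{87}\right) = \left(-30 + 10 \sqrt{2}\right) \left(- \frac{1}{87}\right) = \frac{10}{29} - \frac{10 \sqrt{2}}{87}$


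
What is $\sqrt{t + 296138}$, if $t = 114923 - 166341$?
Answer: $4 \sqrt{15295} \approx 494.69$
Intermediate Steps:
$t = -51418$
$\sqrt{t + 296138} = \sqrt{-51418 + 296138} = \sqrt{244720} = 4 \sqrt{15295}$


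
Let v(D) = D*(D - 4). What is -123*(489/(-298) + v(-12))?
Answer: -6977421/298 ≈ -23414.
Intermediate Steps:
v(D) = D*(-4 + D)
-123*(489/(-298) + v(-12)) = -123*(489/(-298) - 12*(-4 - 12)) = -123*(489*(-1/298) - 12*(-16)) = -123*(-489/298 + 192) = -123*56727/298 = -6977421/298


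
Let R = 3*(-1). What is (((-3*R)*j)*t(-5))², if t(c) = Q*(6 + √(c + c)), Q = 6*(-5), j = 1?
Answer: 1895400 + 874800*I*√10 ≈ 1.8954e+6 + 2.7664e+6*I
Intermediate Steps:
R = -3
Q = -30
t(c) = -180 - 30*√2*√c (t(c) = -30*(6 + √(c + c)) = -30*(6 + √(2*c)) = -30*(6 + √2*√c) = -180 - 30*√2*√c)
(((-3*R)*j)*t(-5))² = ((-3*(-3)*1)*(-180 - 30*√2*√(-5)))² = ((9*1)*(-180 - 30*√2*I*√5))² = (9*(-180 - 30*I*√10))² = (-1620 - 270*I*√10)²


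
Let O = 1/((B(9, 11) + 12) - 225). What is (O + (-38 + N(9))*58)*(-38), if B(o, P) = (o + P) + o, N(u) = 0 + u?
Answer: 5880291/92 ≈ 63916.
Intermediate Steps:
N(u) = u
B(o, P) = P + 2*o (B(o, P) = (P + o) + o = P + 2*o)
O = -1/184 (O = 1/(((11 + 2*9) + 12) - 225) = 1/(((11 + 18) + 12) - 225) = 1/((29 + 12) - 225) = 1/(41 - 225) = 1/(-184) = -1/184 ≈ -0.0054348)
(O + (-38 + N(9))*58)*(-38) = (-1/184 + (-38 + 9)*58)*(-38) = (-1/184 - 29*58)*(-38) = (-1/184 - 1682)*(-38) = -309489/184*(-38) = 5880291/92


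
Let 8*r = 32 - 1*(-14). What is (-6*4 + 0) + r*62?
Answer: 665/2 ≈ 332.50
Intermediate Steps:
r = 23/4 (r = (32 - 1*(-14))/8 = (32 + 14)/8 = (⅛)*46 = 23/4 ≈ 5.7500)
(-6*4 + 0) + r*62 = (-6*4 + 0) + (23/4)*62 = (-24 + 0) + 713/2 = -24 + 713/2 = 665/2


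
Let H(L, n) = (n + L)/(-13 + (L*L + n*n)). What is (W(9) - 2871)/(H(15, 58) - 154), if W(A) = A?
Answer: 10234512/550631 ≈ 18.587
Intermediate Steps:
H(L, n) = (L + n)/(-13 + L**2 + n**2) (H(L, n) = (L + n)/(-13 + (L**2 + n**2)) = (L + n)/(-13 + L**2 + n**2))
(W(9) - 2871)/(H(15, 58) - 154) = (9 - 2871)/((15 + 58)/(-13 + 15**2 + 58**2) - 154) = -2862/(73/(-13 + 225 + 3364) - 154) = -2862/(73/3576 - 154) = -2862/(-550631/3576) = -2862*(-3576/550631) = 10234512/550631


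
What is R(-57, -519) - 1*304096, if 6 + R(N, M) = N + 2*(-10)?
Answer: -304179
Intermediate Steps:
R(N, M) = -26 + N (R(N, M) = -6 + (N + 2*(-10)) = -6 + (N - 20) = -6 + (-20 + N) = -26 + N)
R(-57, -519) - 1*304096 = (-26 - 57) - 1*304096 = -83 - 304096 = -304179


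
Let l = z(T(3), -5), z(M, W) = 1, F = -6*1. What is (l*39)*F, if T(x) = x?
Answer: -234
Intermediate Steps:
F = -6
l = 1
(l*39)*F = (1*39)*(-6) = 39*(-6) = -234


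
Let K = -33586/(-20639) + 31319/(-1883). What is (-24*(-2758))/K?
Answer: -2572435383504/583150403 ≈ -4411.3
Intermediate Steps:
K = -583150403/38863237 (K = -33586*(-1/20639) + 31319*(-1/1883) = 33586/20639 - 31319/1883 = -583150403/38863237 ≈ -15.005)
(-24*(-2758))/K = (-24*(-2758))/(-583150403/38863237) = 66192*(-38863237/583150403) = -2572435383504/583150403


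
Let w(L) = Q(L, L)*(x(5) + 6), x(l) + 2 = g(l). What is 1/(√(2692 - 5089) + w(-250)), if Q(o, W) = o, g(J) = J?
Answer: -750/1688299 - I*√2397/5064897 ≈ -0.00044423 - 9.6664e-6*I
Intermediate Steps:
x(l) = -2 + l
w(L) = 9*L (w(L) = L*((-2 + 5) + 6) = L*(3 + 6) = L*9 = 9*L)
1/(√(2692 - 5089) + w(-250)) = 1/(√(2692 - 5089) + 9*(-250)) = 1/(√(-2397) - 2250) = 1/(I*√2397 - 2250) = 1/(-2250 + I*√2397)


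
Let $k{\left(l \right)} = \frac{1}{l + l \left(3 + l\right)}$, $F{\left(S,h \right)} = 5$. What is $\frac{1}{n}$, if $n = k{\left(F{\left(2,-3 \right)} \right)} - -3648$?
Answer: $\frac{45}{164161} \approx 0.00027412$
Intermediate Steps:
$n = \frac{164161}{45}$ ($n = \frac{1}{5 \left(4 + 5\right)} - -3648 = \frac{1}{5 \cdot 9} + 3648 = \frac{1}{5} \cdot \frac{1}{9} + 3648 = \frac{1}{45} + 3648 = \frac{164161}{45} \approx 3648.0$)
$\frac{1}{n} = \frac{1}{\frac{164161}{45}} = \frac{45}{164161}$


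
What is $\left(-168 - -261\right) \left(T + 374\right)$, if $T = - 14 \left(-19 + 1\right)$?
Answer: $58218$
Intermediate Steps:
$T = 252$ ($T = \left(-14\right) \left(-18\right) = 252$)
$\left(-168 - -261\right) \left(T + 374\right) = \left(-168 - -261\right) \left(252 + 374\right) = \left(-168 + 261\right) 626 = 93 \cdot 626 = 58218$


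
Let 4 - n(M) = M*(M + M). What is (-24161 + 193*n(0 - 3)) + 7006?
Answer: -19857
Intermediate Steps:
n(M) = 4 - 2*M² (n(M) = 4 - M*(M + M) = 4 - M*2*M = 4 - 2*M²)
(-24161 + 193*n(0 - 3)) + 7006 = (-24161 + 193*(4 - 2*(0 - 3)²)) + 7006 = (-24161 + 193*(4 - 2*(-3)²)) + 7006 = (-24161 + 193*(4 - 2*9)) + 7006 = (-24161 + 193*(4 - 18)) + 7006 = (-24161 + 193*(-14)) + 7006 = (-24161 - 2702) + 7006 = -26863 + 7006 = -19857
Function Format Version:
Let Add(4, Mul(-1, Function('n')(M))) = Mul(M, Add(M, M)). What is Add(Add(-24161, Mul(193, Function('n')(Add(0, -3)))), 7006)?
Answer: -19857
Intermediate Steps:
Function('n')(M) = Add(4, Mul(-2, Pow(M, 2))) (Function('n')(M) = Add(4, Mul(-1, Mul(M, Add(M, M)))) = Add(4, Mul(-1, Mul(M, Mul(2, M)))) = Add(4, Mul(-1, Mul(2, Pow(M, 2)))) = Add(4, Mul(-2, Pow(M, 2))))
Add(Add(-24161, Mul(193, Function('n')(Add(0, -3)))), 7006) = Add(Add(-24161, Mul(193, Add(4, Mul(-2, Pow(Add(0, -3), 2))))), 7006) = Add(Add(-24161, Mul(193, Add(4, Mul(-2, Pow(-3, 2))))), 7006) = Add(Add(-24161, Mul(193, Add(4, Mul(-2, 9)))), 7006) = Add(Add(-24161, Mul(193, Add(4, -18))), 7006) = Add(Add(-24161, Mul(193, -14)), 7006) = Add(Add(-24161, -2702), 7006) = Add(-26863, 7006) = -19857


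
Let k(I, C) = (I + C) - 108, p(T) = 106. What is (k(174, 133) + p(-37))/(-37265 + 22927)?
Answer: -305/14338 ≈ -0.021272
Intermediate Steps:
k(I, C) = -108 + C + I (k(I, C) = (C + I) - 108 = -108 + C + I)
(k(174, 133) + p(-37))/(-37265 + 22927) = ((-108 + 133 + 174) + 106)/(-37265 + 22927) = (199 + 106)/(-14338) = 305*(-1/14338) = -305/14338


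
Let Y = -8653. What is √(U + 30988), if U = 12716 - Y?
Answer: √52357 ≈ 228.82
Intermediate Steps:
U = 21369 (U = 12716 - 1*(-8653) = 12716 + 8653 = 21369)
√(U + 30988) = √(21369 + 30988) = √52357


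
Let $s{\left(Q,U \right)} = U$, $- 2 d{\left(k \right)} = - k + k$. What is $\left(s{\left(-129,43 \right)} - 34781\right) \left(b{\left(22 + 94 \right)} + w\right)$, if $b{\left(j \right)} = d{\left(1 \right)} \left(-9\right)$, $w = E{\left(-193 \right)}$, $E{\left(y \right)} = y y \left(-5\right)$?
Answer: $6469778810$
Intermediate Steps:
$E{\left(y \right)} = - 5 y^{2}$ ($E{\left(y \right)} = y^{2} \left(-5\right) = - 5 y^{2}$)
$d{\left(k \right)} = 0$ ($d{\left(k \right)} = - \frac{- k + k}{2} = \left(- \frac{1}{2}\right) 0 = 0$)
$w = -186245$ ($w = - 5 \left(-193\right)^{2} = \left(-5\right) 37249 = -186245$)
$b{\left(j \right)} = 0$ ($b{\left(j \right)} = 0 \left(-9\right) = 0$)
$\left(s{\left(-129,43 \right)} - 34781\right) \left(b{\left(22 + 94 \right)} + w\right) = \left(43 - 34781\right) \left(0 - 186245\right) = \left(-34738\right) \left(-186245\right) = 6469778810$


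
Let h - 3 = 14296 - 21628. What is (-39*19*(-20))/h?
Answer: -4940/2443 ≈ -2.0221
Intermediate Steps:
h = -7329 (h = 3 + (14296 - 21628) = 3 - 7332 = -7329)
(-39*19*(-20))/h = (-39*19*(-20))/(-7329) = -741*(-20)*(-1/7329) = 14820*(-1/7329) = -4940/2443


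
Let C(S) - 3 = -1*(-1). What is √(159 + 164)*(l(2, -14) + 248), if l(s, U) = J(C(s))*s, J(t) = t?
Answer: 256*√323 ≈ 4600.9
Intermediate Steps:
C(S) = 4 (C(S) = 3 - 1*(-1) = 3 + 1 = 4)
l(s, U) = 4*s
√(159 + 164)*(l(2, -14) + 248) = √(159 + 164)*(4*2 + 248) = √323*(8 + 248) = √323*256 = 256*√323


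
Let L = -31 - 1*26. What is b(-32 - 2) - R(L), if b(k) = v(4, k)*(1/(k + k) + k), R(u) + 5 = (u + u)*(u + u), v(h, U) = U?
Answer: -23669/2 ≈ -11835.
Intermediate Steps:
L = -57 (L = -31 - 26 = -57)
R(u) = -5 + 4*u² (R(u) = -5 + (u + u)*(u + u) = -5 + (2*u)*(2*u) = -5 + 4*u²)
b(k) = k*(k + 1/(2*k)) (b(k) = k*(1/(k + k) + k) = k*(1/(2*k) + k) = k*(k + 1/(2*k)))
b(-32 - 2) - R(L) = (½ + (-32 - 2)²) - (-5 + 4*(-57)²) = (½ + (-34)²) - (-5 + 4*3249) = (½ + 1156) - (-5 + 12996) = 2313/2 - 1*12991 = 2313/2 - 12991 = -23669/2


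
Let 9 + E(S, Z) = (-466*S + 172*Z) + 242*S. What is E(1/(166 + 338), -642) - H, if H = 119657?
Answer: -2070814/9 ≈ -2.3009e+5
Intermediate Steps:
E(S, Z) = -9 - 224*S + 172*Z (E(S, Z) = -9 + ((-466*S + 172*Z) + 242*S) = -9 + (-224*S + 172*Z) = -9 - 224*S + 172*Z)
E(1/(166 + 338), -642) - H = (-9 - 224/(166 + 338) + 172*(-642)) - 1*119657 = (-9 - 224/504 - 110424) - 119657 = (-9 - 224*1/504 - 110424) - 119657 = (-9 - 4/9 - 110424) - 119657 = -993901/9 - 119657 = -2070814/9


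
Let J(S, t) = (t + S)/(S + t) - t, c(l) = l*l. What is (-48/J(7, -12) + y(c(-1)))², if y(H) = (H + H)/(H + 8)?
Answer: 164836/13689 ≈ 12.041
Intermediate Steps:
c(l) = l²
J(S, t) = 1 - t (J(S, t) = (S + t)/(S + t) - t = 1 - t)
y(H) = 2*H/(8 + H) (y(H) = (2*H)/(8 + H) = 2*H/(8 + H))
(-48/J(7, -12) + y(c(-1)))² = (-48/(1 - 1*(-12)) + 2*(-1)²/(8 + (-1)²))² = (-48/(1 + 12) + 2*1/(8 + 1))² = (-48/13 + 2*1/9)² = (-48*1/13 + 2*1*(⅑))² = (-48/13 + 2/9)² = (-406/117)² = 164836/13689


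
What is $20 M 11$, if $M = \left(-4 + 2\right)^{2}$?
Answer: $880$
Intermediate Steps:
$M = 4$ ($M = \left(-2\right)^{2} = 4$)
$20 M 11 = 20 \cdot 4 \cdot 11 = 80 \cdot 11 = 880$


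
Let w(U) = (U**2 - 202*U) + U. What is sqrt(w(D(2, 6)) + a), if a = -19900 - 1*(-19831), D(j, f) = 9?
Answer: I*sqrt(1797) ≈ 42.391*I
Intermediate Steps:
a = -69 (a = -19900 + 19831 = -69)
w(U) = U**2 - 201*U
sqrt(w(D(2, 6)) + a) = sqrt(9*(-201 + 9) - 69) = sqrt(9*(-192) - 69) = sqrt(-1728 - 69) = sqrt(-1797) = I*sqrt(1797)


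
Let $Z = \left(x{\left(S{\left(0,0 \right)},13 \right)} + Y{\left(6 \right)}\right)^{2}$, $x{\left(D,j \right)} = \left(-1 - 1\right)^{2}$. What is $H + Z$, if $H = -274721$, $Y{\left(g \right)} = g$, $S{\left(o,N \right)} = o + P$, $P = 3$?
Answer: $-274621$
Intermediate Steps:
$S{\left(o,N \right)} = 3 + o$ ($S{\left(o,N \right)} = o + 3 = 3 + o$)
$x{\left(D,j \right)} = 4$ ($x{\left(D,j \right)} = \left(-2\right)^{2} = 4$)
$Z = 100$ ($Z = \left(4 + 6\right)^{2} = 10^{2} = 100$)
$H + Z = -274721 + 100 = -274621$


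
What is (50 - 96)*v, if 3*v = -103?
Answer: 4738/3 ≈ 1579.3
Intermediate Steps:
v = -103/3 (v = (⅓)*(-103) = -103/3 ≈ -34.333)
(50 - 96)*v = (50 - 96)*(-103/3) = -46*(-103/3) = 4738/3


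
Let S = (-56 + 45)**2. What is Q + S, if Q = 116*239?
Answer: 27845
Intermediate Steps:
S = 121 (S = (-11)**2 = 121)
Q = 27724
Q + S = 27724 + 121 = 27845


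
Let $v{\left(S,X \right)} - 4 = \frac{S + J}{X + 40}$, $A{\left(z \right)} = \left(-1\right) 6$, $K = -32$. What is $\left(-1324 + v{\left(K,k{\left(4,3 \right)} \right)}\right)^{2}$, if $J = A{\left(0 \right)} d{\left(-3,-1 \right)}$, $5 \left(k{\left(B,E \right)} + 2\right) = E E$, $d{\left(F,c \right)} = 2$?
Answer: $\frac{69116410000}{39601} \approx 1.7453 \cdot 10^{6}$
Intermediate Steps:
$A{\left(z \right)} = -6$
$k{\left(B,E \right)} = -2 + \frac{E^{2}}{5}$ ($k{\left(B,E \right)} = -2 + \frac{E E}{5} = -2 + \frac{E^{2}}{5}$)
$J = -12$ ($J = \left(-6\right) 2 = -12$)
$v{\left(S,X \right)} = 4 + \frac{-12 + S}{40 + X}$ ($v{\left(S,X \right)} = 4 + \frac{S - 12}{X + 40} = 4 + \frac{-12 + S}{40 + X}$)
$\left(-1324 + v{\left(K,k{\left(4,3 \right)} \right)}\right)^{2} = \left(-1324 + \frac{148 - 32 + 4 \left(-2 + \frac{3^{2}}{5}\right)}{40 - \left(2 - \frac{3^{2}}{5}\right)}\right)^{2} = \left(-1324 + \frac{148 - 32 + 4 \left(-2 + \frac{1}{5} \cdot 9\right)}{40 + \left(-2 + \frac{1}{5} \cdot 9\right)}\right)^{2} = \left(-1324 + \frac{148 - 32 + 4 \left(-2 + \frac{9}{5}\right)}{40 + \left(-2 + \frac{9}{5}\right)}\right)^{2} = \left(-1324 + \frac{148 - 32 + 4 \left(- \frac{1}{5}\right)}{40 - \frac{1}{5}}\right)^{2} = \left(-1324 + \frac{148 - 32 - \frac{4}{5}}{\frac{199}{5}}\right)^{2} = \left(-1324 + \frac{5}{199} \cdot \frac{576}{5}\right)^{2} = \left(-1324 + \frac{576}{199}\right)^{2} = \left(- \frac{262900}{199}\right)^{2} = \frac{69116410000}{39601}$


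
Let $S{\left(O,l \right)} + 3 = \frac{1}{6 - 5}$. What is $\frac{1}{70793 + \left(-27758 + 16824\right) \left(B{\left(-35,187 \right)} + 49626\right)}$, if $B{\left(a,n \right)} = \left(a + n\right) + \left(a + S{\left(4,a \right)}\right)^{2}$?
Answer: $- \frac{1}{559170505} \approx -1.7884 \cdot 10^{-9}$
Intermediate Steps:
$S{\left(O,l \right)} = -2$ ($S{\left(O,l \right)} = -3 + \frac{1}{6 - 5} = -3 + 1^{-1} = -3 + 1 = -2$)
$B{\left(a,n \right)} = a + n + \left(-2 + a\right)^{2}$ ($B{\left(a,n \right)} = \left(a + n\right) + \left(a - 2\right)^{2} = \left(a + n\right) + \left(-2 + a\right)^{2} = a + n + \left(-2 + a\right)^{2}$)
$\frac{1}{70793 + \left(-27758 + 16824\right) \left(B{\left(-35,187 \right)} + 49626\right)} = \frac{1}{70793 + \left(-27758 + 16824\right) \left(\left(-35 + 187 + \left(-2 - 35\right)^{2}\right) + 49626\right)} = \frac{1}{70793 - 10934 \left(\left(-35 + 187 + \left(-37\right)^{2}\right) + 49626\right)} = \frac{1}{70793 - 10934 \left(\left(-35 + 187 + 1369\right) + 49626\right)} = \frac{1}{70793 - 10934 \left(1521 + 49626\right)} = \frac{1}{70793 - 559241298} = \frac{1}{-559170505} = - \frac{1}{559170505}$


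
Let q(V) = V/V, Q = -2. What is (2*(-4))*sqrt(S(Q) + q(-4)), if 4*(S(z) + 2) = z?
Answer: -4*I*sqrt(6) ≈ -9.798*I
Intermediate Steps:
S(z) = -2 + z/4
q(V) = 1
(2*(-4))*sqrt(S(Q) + q(-4)) = (2*(-4))*sqrt((-2 + (1/4)*(-2)) + 1) = -8*sqrt((-2 - 1/2) + 1) = -8*sqrt(-5/2 + 1) = -4*I*sqrt(6)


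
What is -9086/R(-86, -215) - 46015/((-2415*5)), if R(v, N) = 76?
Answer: -10621631/91770 ≈ -115.74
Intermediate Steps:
-9086/R(-86, -215) - 46015/((-2415*5)) = -9086/76 - 46015/((-2415*5)) = -9086*1/76 - 46015/(-12075) = -4543/38 - 46015*(-1/12075) = -4543/38 + 9203/2415 = -10621631/91770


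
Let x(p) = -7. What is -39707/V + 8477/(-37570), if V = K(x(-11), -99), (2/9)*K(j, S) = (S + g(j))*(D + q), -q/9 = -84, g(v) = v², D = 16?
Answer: 1933709/652590900 ≈ 0.0029631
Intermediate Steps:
q = 756 (q = -9*(-84) = 756)
K(j, S) = 3474*S + 3474*j² (K(j, S) = 9*((S + j²)*(16 + 756))/2 = 9*((S + j²)*772)/2 = 9*(772*S + 772*j²)/2 = 3474*S + 3474*j²)
V = -173700 (V = 3474*(-99) + 3474*(-7)² = -343926 + 3474*49 = -343926 + 170226 = -173700)
-39707/V + 8477/(-37570) = -39707/(-173700) + 8477/(-37570) = -39707*(-1/173700) + 8477*(-1/37570) = 39707/173700 - 8477/37570 = 1933709/652590900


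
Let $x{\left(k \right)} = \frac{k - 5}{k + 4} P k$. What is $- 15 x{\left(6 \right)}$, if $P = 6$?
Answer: $-54$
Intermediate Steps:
$x{\left(k \right)} = \frac{6 k \left(-5 + k\right)}{4 + k}$ ($x{\left(k \right)} = \frac{k - 5}{k + 4} \cdot 6 k = \frac{-5 + k}{4 + k} 6 k = \frac{6 \left(-5 + k\right)}{4 + k} k = \frac{6 k \left(-5 + k\right)}{4 + k}$)
$- 15 x{\left(6 \right)} = - 15 \cdot 6 \cdot 6 \frac{1}{4 + 6} \left(-5 + 6\right) = - 15 \cdot 6 \cdot 6 \cdot \frac{1}{10} \cdot 1 = \left(-15\right) \frac{18}{5} = -54$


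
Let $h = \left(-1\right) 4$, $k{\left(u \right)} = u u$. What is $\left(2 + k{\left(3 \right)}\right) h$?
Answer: $-44$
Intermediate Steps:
$k{\left(u \right)} = u^{2}$
$h = -4$
$\left(2 + k{\left(3 \right)}\right) h = \left(2 + 3^{2}\right) \left(-4\right) = \left(2 + 9\right) \left(-4\right) = 11 \left(-4\right) = -44$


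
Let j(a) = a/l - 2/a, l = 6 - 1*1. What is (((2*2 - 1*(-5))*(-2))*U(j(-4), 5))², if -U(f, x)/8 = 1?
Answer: 20736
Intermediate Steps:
l = 5 (l = 6 - 1 = 5)
j(a) = -2/a + a/5 (j(a) = a/5 - 2/a = -2/a + a/5)
U(f, x) = -8 (U(f, x) = -8*1 = -8)
(((2*2 - 1*(-5))*(-2))*U(j(-4), 5))² = (((2*2 - 1*(-5))*(-2))*(-8))² = (((4 + 5)*(-2))*(-8))² = ((9*(-2))*(-8))² = (-18*(-8))² = 144² = 20736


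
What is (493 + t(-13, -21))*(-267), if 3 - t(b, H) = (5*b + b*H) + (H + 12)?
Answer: -79299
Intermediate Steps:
t(b, H) = -9 - H - 5*b - H*b (t(b, H) = 3 - ((5*b + b*H) + (H + 12)) = 3 - ((5*b + H*b) + (12 + H)) = 3 - (12 + H + 5*b + H*b) = 3 + (-12 - H - 5*b - H*b) = -9 - H - 5*b - H*b)
(493 + t(-13, -21))*(-267) = (493 + (-9 - 1*(-21) - 5*(-13) - 1*(-21)*(-13)))*(-267) = (493 + (-9 + 21 + 65 - 273))*(-267) = (493 - 196)*(-267) = 297*(-267) = -79299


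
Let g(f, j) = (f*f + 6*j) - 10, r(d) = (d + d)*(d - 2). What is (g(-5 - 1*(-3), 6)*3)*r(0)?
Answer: 0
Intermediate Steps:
r(d) = 2*d*(-2 + d) (r(d) = (2*d)*(-2 + d) = 2*d*(-2 + d))
g(f, j) = -10 + f² + 6*j (g(f, j) = (f² + 6*j) - 10 = -10 + f² + 6*j)
(g(-5 - 1*(-3), 6)*3)*r(0) = ((-10 + (-5 - 1*(-3))² + 6*6)*3)*(2*0*(-2 + 0)) = ((-10 + (-5 + 3)² + 36)*3)*(2*0*(-2)) = ((-10 + (-2)² + 36)*3)*0 = ((-10 + 4 + 36)*3)*0 = (30*3)*0 = 90*0 = 0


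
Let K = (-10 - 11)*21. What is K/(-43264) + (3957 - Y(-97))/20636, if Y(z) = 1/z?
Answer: 4372191823/21650300672 ≈ 0.20195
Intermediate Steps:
K = -441 (K = -21*21 = -441)
K/(-43264) + (3957 - Y(-97))/20636 = -441/(-43264) + (3957 - 1/(-97))/20636 = -441*(-1/43264) + (3957 - 1*(-1/97))*(1/20636) = 441/43264 + (3957 + 1/97)*(1/20636) = 441/43264 + (383830/97)*(1/20636) = 441/43264 + 191915/1000846 = 4372191823/21650300672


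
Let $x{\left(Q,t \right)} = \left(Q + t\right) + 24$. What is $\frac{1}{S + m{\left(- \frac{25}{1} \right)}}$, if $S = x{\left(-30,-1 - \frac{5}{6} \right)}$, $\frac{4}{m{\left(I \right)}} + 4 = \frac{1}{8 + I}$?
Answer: $- \frac{138}{1217} \approx -0.11339$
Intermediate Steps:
$m{\left(I \right)} = \frac{4}{-4 + \frac{1}{8 + I}}$
$x{\left(Q,t \right)} = 24 + Q + t$
$S = - \frac{47}{6}$ ($S = 24 - 30 - \left(1 + \frac{5}{6}\right) = 24 - 30 - \frac{11}{6} = - \frac{47}{6} \approx -7.8333$)
$\frac{1}{S + m{\left(- \frac{25}{1} \right)}} = \frac{1}{- \frac{47}{6} + \frac{4 \left(-8 - - \frac{25}{1}\right)}{31 + 4 \left(- \frac{25}{1}\right)}} = \frac{1}{- \frac{47}{6} + \frac{4 \left(-8 - \left(-25\right) 1\right)}{31 + 4 \left(\left(-25\right) 1\right)}} = \frac{1}{- \frac{47}{6} + \frac{4 \left(-8 - -25\right)}{31 + 4 \left(-25\right)}} = \frac{1}{- \frac{47}{6} + \frac{4 \left(-8 + 25\right)}{31 - 100}} = \frac{1}{- \frac{47}{6} + 4 \frac{1}{-69} \cdot 17} = \frac{1}{- \frac{47}{6} + 4 \left(- \frac{1}{69}\right) 17} = \frac{1}{- \frac{47}{6} - \frac{68}{69}} = \frac{1}{- \frac{1217}{138}} = - \frac{138}{1217}$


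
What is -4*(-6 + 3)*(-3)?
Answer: -36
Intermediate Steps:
-4*(-6 + 3)*(-3) = -4*(-3)*(-3) = 12*(-3) = -36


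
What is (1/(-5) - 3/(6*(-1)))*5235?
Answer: 3141/2 ≈ 1570.5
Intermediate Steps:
(1/(-5) - 3/(6*(-1)))*5235 = (1*(-1/5) - 3/(-6))*5235 = (-1/5 - 3*(-1/6))*5235 = (-1/5 + 1/2)*5235 = (3/10)*5235 = 3141/2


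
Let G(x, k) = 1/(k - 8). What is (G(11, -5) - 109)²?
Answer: 2010724/169 ≈ 11898.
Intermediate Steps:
G(x, k) = 1/(-8 + k)
(G(11, -5) - 109)² = (1/(-8 - 5) - 109)² = (1/(-13) - 109)² = (-1/13 - 109)² = (-1418/13)² = 2010724/169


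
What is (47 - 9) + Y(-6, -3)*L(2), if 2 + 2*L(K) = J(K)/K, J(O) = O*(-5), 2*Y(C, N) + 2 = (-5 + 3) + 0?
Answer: 45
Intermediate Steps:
Y(C, N) = -2 (Y(C, N) = -1 + ((-5 + 3) + 0)/2 = -1 + (-2 + 0)/2 = -1 + (½)*(-2) = -1 - 1 = -2)
J(O) = -5*O
L(K) = -7/2 (L(K) = -1 + ((-5*K)/K)/2 = -1 + (½)*(-5) = -1 - 5/2 = -7/2)
(47 - 9) + Y(-6, -3)*L(2) = (47 - 9) - 2*(-7/2) = 38 + 7 = 45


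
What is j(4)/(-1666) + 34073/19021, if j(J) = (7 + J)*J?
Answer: 27964347/15844493 ≈ 1.7649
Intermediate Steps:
j(J) = J*(7 + J)
j(4)/(-1666) + 34073/19021 = (4*(7 + 4))/(-1666) + 34073/19021 = (4*11)*(-1/1666) + 34073*(1/19021) = 44*(-1/1666) + 34073/19021 = -22/833 + 34073/19021 = 27964347/15844493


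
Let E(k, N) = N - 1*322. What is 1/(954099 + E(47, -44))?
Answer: 1/953733 ≈ 1.0485e-6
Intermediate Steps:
E(k, N) = -322 + N (E(k, N) = N - 322 = -322 + N)
1/(954099 + E(47, -44)) = 1/(954099 + (-322 - 44)) = 1/(954099 - 366) = 1/953733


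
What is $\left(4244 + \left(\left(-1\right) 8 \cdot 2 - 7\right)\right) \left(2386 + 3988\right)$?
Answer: $26904654$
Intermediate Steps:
$\left(4244 + \left(\left(-1\right) 8 \cdot 2 - 7\right)\right) \left(2386 + 3988\right) = \left(4244 - 23\right) 6374 = 4221 \cdot 6374 = 26904654$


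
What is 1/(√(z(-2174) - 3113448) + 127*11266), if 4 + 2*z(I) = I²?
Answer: 715391/1023568940918 - 3*I*√20842/1023568940918 ≈ 6.9892e-7 - 4.2313e-10*I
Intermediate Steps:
z(I) = -2 + I²/2
1/(√(z(-2174) - 3113448) + 127*11266) = 1/(√((-2 + (½)*(-2174)²) - 3113448) + 127*11266) = 1/(√((-2 + (½)*4726276) - 3113448) + 1430782) = 1/(√((-2 + 2363138) - 3113448) + 1430782) = 1/(√(2363136 - 3113448) + 1430782) = 1/(√(-750312) + 1430782) = 1/(6*I*√20842 + 1430782) = 1/(1430782 + 6*I*√20842)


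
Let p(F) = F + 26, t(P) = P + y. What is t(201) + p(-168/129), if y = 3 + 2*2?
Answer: 10006/43 ≈ 232.70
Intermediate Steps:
y = 7 (y = 3 + 4 = 7)
t(P) = 7 + P (t(P) = P + 7 = 7 + P)
p(F) = 26 + F
t(201) + p(-168/129) = (7 + 201) + (26 - 168/129) = 208 + (26 - 168*1/129) = 208 + (26 - 56/43) = 208 + 1062/43 = 10006/43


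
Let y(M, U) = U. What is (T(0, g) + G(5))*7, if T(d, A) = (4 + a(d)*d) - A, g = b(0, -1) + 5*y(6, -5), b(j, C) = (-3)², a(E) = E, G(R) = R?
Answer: 175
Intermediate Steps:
b(j, C) = 9
g = -16 (g = 9 + 5*(-5) = 9 - 25 = -16)
T(d, A) = 4 + d² - A (T(d, A) = (4 + d*d) - A = (4 + d²) - A = 4 + d² - A)
(T(0, g) + G(5))*7 = ((4 + 0² - 1*(-16)) + 5)*7 = ((4 + 0 + 16) + 5)*7 = (20 + 5)*7 = 25*7 = 175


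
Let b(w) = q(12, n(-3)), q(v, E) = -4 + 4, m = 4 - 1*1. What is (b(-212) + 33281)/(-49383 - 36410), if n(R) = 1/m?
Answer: -33281/85793 ≈ -0.38792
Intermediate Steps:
m = 3 (m = 4 - 1 = 3)
n(R) = 1/3
q(v, E) = 0
b(w) = 0
(b(-212) + 33281)/(-49383 - 36410) = (0 + 33281)/(-49383 - 36410) = 33281/(-85793) = 33281*(-1/85793) = -33281/85793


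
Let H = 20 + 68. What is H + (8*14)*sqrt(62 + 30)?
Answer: 88 + 224*sqrt(23) ≈ 1162.3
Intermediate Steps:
H = 88
H + (8*14)*sqrt(62 + 30) = 88 + (8*14)*sqrt(62 + 30) = 88 + 112*sqrt(92) = 88 + 112*(2*sqrt(23)) = 88 + 224*sqrt(23)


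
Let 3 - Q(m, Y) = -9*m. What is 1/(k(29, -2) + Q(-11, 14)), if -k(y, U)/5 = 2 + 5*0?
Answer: -1/106 ≈ -0.0094340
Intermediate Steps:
Q(m, Y) = 3 + 9*m (Q(m, Y) = 3 - (-9)*m = 3 + 9*m)
k(y, U) = -10 (k(y, U) = -5*(2 + 5*0) = -5*(2 + 0) = -5*2 = -10)
1/(k(29, -2) + Q(-11, 14)) = 1/(-10 + (3 + 9*(-11))) = 1/(-10 + (3 - 99)) = 1/(-10 - 96) = 1/(-106) = -1/106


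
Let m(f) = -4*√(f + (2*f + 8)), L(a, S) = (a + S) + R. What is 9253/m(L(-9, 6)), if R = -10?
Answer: 9253*I*√31/124 ≈ 415.47*I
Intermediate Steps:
L(a, S) = -10 + S + a (L(a, S) = (a + S) - 10 = (S + a) - 10 = -10 + S + a)
m(f) = -4*√(8 + 3*f) (m(f) = -4*√(f + (8 + 2*f)) = -4*√(8 + 3*f))
9253/m(L(-9, 6)) = 9253/((-4*√(8 + 3*(-10 + 6 - 9)))) = 9253/((-4*√(8 + 3*(-13)))) = 9253/((-4*√(8 - 39))) = 9253/((-4*I*√31)) = 9253*(I*√31/124) = 9253*I*√31/124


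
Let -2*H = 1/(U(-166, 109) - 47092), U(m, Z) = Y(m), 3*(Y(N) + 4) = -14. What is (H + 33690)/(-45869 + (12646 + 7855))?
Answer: -3173642921/2389699424 ≈ -1.3281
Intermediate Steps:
Y(N) = -26/3 (Y(N) = -4 + (⅓)*(-14) = -4 - 14/3 = -26/3)
U(m, Z) = -26/3
H = 3/282604 (H = -1/(2*(-26/3 - 47092)) = -1/(2*(-141302/3)) = -½*(-3/141302) = 3/282604 ≈ 1.0616e-5)
(H + 33690)/(-45869 + (12646 + 7855)) = (3/282604 + 33690)/(-45869 + (12646 + 7855)) = 9520928763/(282604*(-45869 + 20501)) = (9520928763/282604)/(-25368) = (9520928763/282604)*(-1/25368) = -3173642921/2389699424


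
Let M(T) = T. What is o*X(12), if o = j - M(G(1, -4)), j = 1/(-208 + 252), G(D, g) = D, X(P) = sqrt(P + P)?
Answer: -43*sqrt(6)/22 ≈ -4.7876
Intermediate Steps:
X(P) = sqrt(2)*sqrt(P) (X(P) = sqrt(2*P) = sqrt(2)*sqrt(P))
j = 1/44 ≈ 0.022727
o = -43/44 (o = 1/44 - 1*1 = 1/44 - 1 = -43/44 ≈ -0.97727)
o*X(12) = -43*sqrt(2)*sqrt(12)/44 = -43*sqrt(2)*2*sqrt(3)/44 = -43*sqrt(6)/22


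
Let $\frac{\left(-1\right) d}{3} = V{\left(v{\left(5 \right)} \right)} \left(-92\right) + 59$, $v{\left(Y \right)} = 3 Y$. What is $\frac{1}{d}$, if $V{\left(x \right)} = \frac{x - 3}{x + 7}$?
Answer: $- \frac{11}{291} \approx -0.037801$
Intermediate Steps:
$V{\left(x \right)} = \frac{-3 + x}{7 + x}$
$d = - \frac{291}{11}$ ($d = - 3 \left(\frac{-3 + 3 \cdot 5}{7 + 3 \cdot 5} \left(-92\right) + 59\right) = - 3 \left(\frac{-3 + 15}{7 + 15} \left(-92\right) + 59\right) = - 3 \left(\frac{1}{22} \cdot 12 \left(-92\right) + 59\right) = - 3 \left(\frac{6}{11} \left(-92\right) + 59\right) = - 3 \left(- \frac{552}{11} + 59\right) = \left(-3\right) \frac{97}{11} = - \frac{291}{11} \approx -26.455$)
$\frac{1}{d} = \frac{1}{- \frac{291}{11}} = - \frac{11}{291}$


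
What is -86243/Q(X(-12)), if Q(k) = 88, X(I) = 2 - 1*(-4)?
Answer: -86243/88 ≈ -980.03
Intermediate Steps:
X(I) = 6 (X(I) = 2 + 4 = 6)
-86243/Q(X(-12)) = -86243/88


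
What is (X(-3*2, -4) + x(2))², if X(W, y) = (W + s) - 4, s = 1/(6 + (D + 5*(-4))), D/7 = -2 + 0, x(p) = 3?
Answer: 38809/784 ≈ 49.501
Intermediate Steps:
D = -14 (D = 7*(-2 + 0) = 7*(-2) = -14)
s = -1/28 (s = 1/(6 + (-14 + 5*(-4))) = 1/(6 + (-14 - 20)) = 1/(6 - 34) = 1/(-28) = -1/28 ≈ -0.035714)
X(W, y) = -113/28 + W (X(W, y) = (W - 1/28) - 4 = (-1/28 + W) - 4 = -113/28 + W)
(X(-3*2, -4) + x(2))² = ((-113/28 - 3*2) + 3)² = ((-113/28 - 6) + 3)² = (-281/28 + 3)² = (-197/28)² = 38809/784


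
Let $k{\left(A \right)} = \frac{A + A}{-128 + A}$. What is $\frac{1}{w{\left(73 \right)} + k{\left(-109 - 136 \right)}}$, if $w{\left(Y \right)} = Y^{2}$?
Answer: $\frac{373}{1988207} \approx 0.00018761$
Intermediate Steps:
$k{\left(A \right)} = \frac{2 A}{-128 + A}$
$\frac{1}{w{\left(73 \right)} + k{\left(-109 - 136 \right)}} = \frac{1}{73^{2} + \frac{2 \left(-109 - 136\right)}{-128 - 245}} = \frac{1}{5329 + 2 \left(-245\right) \frac{1}{-128 - 245}} = \frac{1}{5329 + 2 \left(-245\right) \frac{1}{-373}} = \frac{1}{5329 + 2 \left(-245\right) \left(- \frac{1}{373}\right)} = \frac{1}{5329 + \frac{490}{373}} = \frac{1}{\frac{1988207}{373}} = \frac{373}{1988207}$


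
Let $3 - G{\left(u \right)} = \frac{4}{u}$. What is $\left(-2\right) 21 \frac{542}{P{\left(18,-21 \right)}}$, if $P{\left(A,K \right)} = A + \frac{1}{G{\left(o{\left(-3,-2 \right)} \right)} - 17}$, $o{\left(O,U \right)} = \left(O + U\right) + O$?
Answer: $- \frac{153657}{121} \approx -1269.9$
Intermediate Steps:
$o{\left(O,U \right)} = U + 2 O$
$G{\left(u \right)} = 3 - \frac{4}{u}$
$P{\left(A,K \right)} = - \frac{2}{27} + A$ ($P{\left(A,K \right)} = A + \frac{1}{\left(3 - \frac{4}{-2 + 2 \left(-3\right)}\right) - 17} = A + \frac{1}{\left(3 - \frac{4}{-2 - 6}\right) - 17} = A + \frac{1}{\left(3 - \frac{4}{-8}\right) - 17} = A + \frac{1}{\left(3 - - \frac{1}{2}\right) - 17} = A + \frac{1}{\left(3 + \frac{1}{2}\right) - 17} = A + \frac{1}{\frac{7}{2} - 17} = A + \frac{1}{- \frac{27}{2}} = A - \frac{2}{27} = - \frac{2}{27} + A$)
$\left(-2\right) 21 \frac{542}{P{\left(18,-21 \right)}} = \left(-2\right) 21 \frac{542}{- \frac{2}{27} + 18} = - 42 \frac{542}{\frac{484}{27}} = - 42 \cdot 542 \cdot \frac{27}{484} = \left(-42\right) \frac{7317}{242} = - \frac{153657}{121}$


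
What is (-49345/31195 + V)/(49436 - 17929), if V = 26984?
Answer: 168343307/196572173 ≈ 0.85639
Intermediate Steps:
(-49345/31195 + V)/(49436 - 17929) = (-49345/31195 + 26984)/(49436 - 17929) = (-49345*1/31195 + 26984)/31507 = (-9869/6239 + 26984)*(1/31507) = (168343307/6239)*(1/31507) = 168343307/196572173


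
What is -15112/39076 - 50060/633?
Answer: -491427614/6183777 ≈ -79.470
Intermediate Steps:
-15112/39076 - 50060/633 = -15112*1/39076 - 50060*1/633 = -3778/9769 - 50060/633 = -491427614/6183777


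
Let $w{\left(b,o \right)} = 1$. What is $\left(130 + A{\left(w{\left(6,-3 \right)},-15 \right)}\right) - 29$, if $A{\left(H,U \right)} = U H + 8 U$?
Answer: $-34$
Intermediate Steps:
$A{\left(H,U \right)} = 8 U + H U$ ($A{\left(H,U \right)} = H U + 8 U = 8 U + H U$)
$\left(130 + A{\left(w{\left(6,-3 \right)},-15 \right)}\right) - 29 = \left(130 - 15 \left(8 + 1\right)\right) - 29 = \left(130 - 135\right) - 29 = -5 - 29 = -34$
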